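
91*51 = 4641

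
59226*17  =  1006842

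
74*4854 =359196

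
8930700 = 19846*450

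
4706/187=4706/187= 25.17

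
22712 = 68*334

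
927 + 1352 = 2279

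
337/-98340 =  - 1  +  98003/98340 = -0.00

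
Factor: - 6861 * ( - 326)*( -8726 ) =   -  19517322036 = - 2^2*3^1*163^1*2287^1*4363^1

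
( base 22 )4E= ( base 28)3I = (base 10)102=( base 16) 66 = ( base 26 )3o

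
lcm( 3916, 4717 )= 207548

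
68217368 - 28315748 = 39901620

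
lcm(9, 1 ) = 9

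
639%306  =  27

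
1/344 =1/344 = 0.00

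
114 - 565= - 451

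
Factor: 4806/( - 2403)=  - 2^1 = -  2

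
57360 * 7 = 401520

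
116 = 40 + 76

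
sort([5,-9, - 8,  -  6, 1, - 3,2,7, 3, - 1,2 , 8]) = [ - 9  , - 8,-6,-3, - 1, 1,  2,2, 3, 5, 7, 8]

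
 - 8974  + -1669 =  - 10643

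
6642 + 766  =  7408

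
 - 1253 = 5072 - 6325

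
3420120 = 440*7773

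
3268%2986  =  282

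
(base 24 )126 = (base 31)KA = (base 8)1166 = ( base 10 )630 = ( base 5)10010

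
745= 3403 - 2658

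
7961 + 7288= 15249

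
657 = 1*657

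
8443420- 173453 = 8269967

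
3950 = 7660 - 3710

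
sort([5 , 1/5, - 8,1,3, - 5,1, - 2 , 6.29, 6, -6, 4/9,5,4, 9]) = [ - 8, - 6, -5, - 2 , 1/5,4/9,  1,1,  3,4,5, 5,6,6.29,9]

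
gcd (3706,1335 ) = 1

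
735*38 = 27930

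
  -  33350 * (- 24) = 800400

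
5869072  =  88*66694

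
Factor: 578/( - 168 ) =-289/84 =- 2^ (- 2)*3^( - 1)*7^( - 1 ) * 17^2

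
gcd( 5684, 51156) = 5684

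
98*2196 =215208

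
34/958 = 17/479 = 0.04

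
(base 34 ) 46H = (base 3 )20122110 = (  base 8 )11355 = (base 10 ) 4845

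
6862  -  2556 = 4306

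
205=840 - 635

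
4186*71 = 297206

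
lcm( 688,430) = 3440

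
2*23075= 46150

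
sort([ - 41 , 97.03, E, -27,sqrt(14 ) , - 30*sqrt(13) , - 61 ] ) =[-30 * sqrt(13 ), - 61, - 41, - 27,E , sqrt(14), 97.03 ] 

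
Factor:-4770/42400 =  - 2^(-4) * 3^2*5^(  -  1)   =  - 9/80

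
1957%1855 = 102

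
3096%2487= 609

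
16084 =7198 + 8886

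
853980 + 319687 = 1173667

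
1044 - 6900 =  - 5856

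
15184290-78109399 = -62925109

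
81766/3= 81766/3 = 27255.33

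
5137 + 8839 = 13976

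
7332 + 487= 7819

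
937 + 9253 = 10190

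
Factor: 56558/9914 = 28279/4957 = 4957^(-1)*28279^1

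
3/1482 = 1/494   =  0.00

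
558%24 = 6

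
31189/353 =88+125/353 = 88.35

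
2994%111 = 108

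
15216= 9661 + 5555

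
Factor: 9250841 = 643^1*14387^1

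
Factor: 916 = 2^2*229^1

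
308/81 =3 + 65/81 = 3.80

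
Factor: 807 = 3^1 * 269^1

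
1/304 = 1/304= 0.00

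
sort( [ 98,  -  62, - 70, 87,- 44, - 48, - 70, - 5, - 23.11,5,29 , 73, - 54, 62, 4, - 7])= [ - 70, - 70,  -  62  ,  -  54,-48, - 44,-23.11, - 7, - 5,4, 5, 29,62, 73,87, 98] 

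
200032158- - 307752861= 507785019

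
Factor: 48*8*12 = 2^9*3^2 = 4608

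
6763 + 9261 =16024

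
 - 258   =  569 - 827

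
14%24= 14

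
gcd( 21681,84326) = 11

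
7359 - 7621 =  - 262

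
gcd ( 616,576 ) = 8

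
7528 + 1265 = 8793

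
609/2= 609/2 = 304.50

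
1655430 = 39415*42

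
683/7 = 683/7 = 97.57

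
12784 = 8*1598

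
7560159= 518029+7042130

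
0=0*64807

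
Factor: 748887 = 3^1*59^1* 4231^1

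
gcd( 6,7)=1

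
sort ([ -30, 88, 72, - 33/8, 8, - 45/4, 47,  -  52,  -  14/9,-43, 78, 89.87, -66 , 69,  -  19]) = [ - 66  , - 52,  -  43,  -  30, - 19 ,-45/4,  -  33/8,-14/9,8 , 47, 69,  72,  78 , 88,  89.87 ] 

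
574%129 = 58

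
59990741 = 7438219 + 52552522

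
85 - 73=12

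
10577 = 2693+7884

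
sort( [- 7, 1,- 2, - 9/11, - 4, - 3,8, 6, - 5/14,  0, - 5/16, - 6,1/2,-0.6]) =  [-7, - 6, - 4, - 3, - 2, - 9/11, -0.6,-5/14, - 5/16 , 0,1/2, 1,6, 8] 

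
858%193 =86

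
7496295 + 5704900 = 13201195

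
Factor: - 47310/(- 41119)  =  2^1*3^1  *5^1*13^(-1) * 19^1*83^1*3163^( - 1 )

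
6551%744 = 599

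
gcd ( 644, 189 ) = 7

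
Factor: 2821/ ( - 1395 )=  - 91/45 = - 3^ ( - 2)*5^( - 1 )*7^1*13^1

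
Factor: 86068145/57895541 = 5^1*11^(-1)*113^1*331^( - 1)*347^1*439^1*15901^( - 1) 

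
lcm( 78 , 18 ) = 234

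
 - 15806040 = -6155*2568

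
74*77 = 5698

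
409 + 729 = 1138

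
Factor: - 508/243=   -  2^2*3^ ( - 5 )*127^1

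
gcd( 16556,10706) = 2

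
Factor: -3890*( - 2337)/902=3^1*5^1*11^ (-1)*19^1*389^1=110865/11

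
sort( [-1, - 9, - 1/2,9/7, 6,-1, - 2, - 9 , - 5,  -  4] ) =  [ - 9,  -  9,-5, - 4,-2 , -1, - 1,  -  1/2, 9/7,6] 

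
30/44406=5/7401   =  0.00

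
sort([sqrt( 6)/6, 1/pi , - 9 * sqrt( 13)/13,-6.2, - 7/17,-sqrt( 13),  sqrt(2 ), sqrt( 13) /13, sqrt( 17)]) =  [ - 6.2, - sqrt( 13),  -  9*sqrt(13) /13, - 7/17, sqrt( 13)/13,1/pi, sqrt ( 6 ) /6, sqrt (2), sqrt( 17)] 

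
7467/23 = 7467/23  =  324.65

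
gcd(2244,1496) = 748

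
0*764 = 0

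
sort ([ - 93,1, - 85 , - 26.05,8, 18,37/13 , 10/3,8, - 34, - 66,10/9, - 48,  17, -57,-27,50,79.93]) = [-93, - 85, - 66,-57, - 48,  -  34,- 27, - 26.05,1,10/9,37/13 , 10/3,  8, 8, 17,18 , 50, 79.93 ] 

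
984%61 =8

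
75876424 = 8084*9386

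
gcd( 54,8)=2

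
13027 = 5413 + 7614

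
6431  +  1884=8315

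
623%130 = 103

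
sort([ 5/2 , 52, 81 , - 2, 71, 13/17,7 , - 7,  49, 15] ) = [  -  7,-2,13/17,5/2,7, 15, 49,52,71, 81]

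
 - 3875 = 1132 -5007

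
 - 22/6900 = -11/3450 = - 0.00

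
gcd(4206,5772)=6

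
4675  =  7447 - 2772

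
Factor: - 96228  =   - 2^2*3^7 * 11^1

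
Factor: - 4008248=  - 2^3*501031^1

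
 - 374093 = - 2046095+1672002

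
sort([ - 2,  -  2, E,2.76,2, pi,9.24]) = [ - 2, - 2,2,E,2.76,pi, 9.24]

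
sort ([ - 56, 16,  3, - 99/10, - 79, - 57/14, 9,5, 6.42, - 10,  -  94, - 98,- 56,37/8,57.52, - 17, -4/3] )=[ - 98, - 94, - 79, -56, - 56,-17, - 10,  -  99/10,-57/14 , - 4/3, 3 , 37/8 , 5, 6.42 , 9,  16,57.52]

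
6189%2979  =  231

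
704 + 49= 753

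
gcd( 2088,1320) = 24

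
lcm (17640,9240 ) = 194040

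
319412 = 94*3398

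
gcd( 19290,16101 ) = 3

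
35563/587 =60 + 343/587 = 60.58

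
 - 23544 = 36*(- 654) 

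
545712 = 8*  68214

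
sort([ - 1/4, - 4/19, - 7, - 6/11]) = [ - 7, - 6/11, - 1/4 ,-4/19]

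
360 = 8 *45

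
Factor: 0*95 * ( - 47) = 0 = 0^1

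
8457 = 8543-86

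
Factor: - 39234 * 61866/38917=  - 2427250644/38917 = -2^2*3^3 * 7^1*13^1*491^1*503^1*38917^ ( - 1)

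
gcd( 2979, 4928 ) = 1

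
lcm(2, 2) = 2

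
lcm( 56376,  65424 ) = 5299344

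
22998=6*3833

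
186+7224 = 7410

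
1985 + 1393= 3378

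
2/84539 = 2/84539 = 0.00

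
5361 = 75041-69680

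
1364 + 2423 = 3787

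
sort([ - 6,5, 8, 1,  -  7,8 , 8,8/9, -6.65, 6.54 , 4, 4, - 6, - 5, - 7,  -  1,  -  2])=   [ - 7, - 7, - 6.65,-6, -6, - 5,-2 ,  -  1,8/9, 1, 4, 4, 5,  6.54,8 , 8,8 ]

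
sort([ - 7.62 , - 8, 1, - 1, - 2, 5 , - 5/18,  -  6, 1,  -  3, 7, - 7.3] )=[ - 8, - 7.62, - 7.3, - 6, - 3, - 2, - 1,  -  5/18, 1, 1,5,7]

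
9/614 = 9/614 = 0.01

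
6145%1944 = 313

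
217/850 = 217/850 = 0.26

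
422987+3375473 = 3798460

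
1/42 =1/42  =  0.02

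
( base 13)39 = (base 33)1F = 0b110000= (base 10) 48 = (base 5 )143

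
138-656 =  -518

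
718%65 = 3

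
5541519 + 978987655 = 984529174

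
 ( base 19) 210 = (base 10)741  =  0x2E5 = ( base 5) 10431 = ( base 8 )1345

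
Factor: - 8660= - 2^2*5^1*433^1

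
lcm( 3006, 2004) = 6012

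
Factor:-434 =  - 2^1*7^1*31^1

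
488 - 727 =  - 239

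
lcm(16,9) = 144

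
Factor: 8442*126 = 1063692=2^2*3^4*7^2*67^1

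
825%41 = 5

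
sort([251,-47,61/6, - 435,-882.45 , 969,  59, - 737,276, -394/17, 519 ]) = [-882.45, - 737, - 435, - 47, - 394/17, 61/6,59,  251,276,519,969]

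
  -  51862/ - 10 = 5186 + 1/5 = 5186.20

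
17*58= 986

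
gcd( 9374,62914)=2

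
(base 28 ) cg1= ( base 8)23201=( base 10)9857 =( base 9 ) 14462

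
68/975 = 68/975 = 0.07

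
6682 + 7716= 14398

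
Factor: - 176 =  - 2^4*11^1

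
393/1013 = 393/1013 = 0.39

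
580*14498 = 8408840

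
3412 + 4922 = 8334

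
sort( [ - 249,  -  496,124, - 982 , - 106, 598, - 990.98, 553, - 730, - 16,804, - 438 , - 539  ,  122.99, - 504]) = [-990.98, - 982 , - 730, -539 ,  -  504, - 496, - 438, - 249, - 106 , - 16,122.99,124 , 553 , 598,804 ]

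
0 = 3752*0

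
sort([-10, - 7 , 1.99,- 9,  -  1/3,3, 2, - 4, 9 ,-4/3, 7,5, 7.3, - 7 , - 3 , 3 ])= [ - 10, - 9, - 7, - 7, - 4,- 3, - 4/3, - 1/3,1.99,2, 3, 3,5, 7, 7.3, 9 ] 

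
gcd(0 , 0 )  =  0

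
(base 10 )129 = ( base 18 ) 73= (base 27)4L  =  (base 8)201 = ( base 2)10000001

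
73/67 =73/67 = 1.09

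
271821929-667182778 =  - 395360849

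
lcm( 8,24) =24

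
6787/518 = 6787/518 =13.10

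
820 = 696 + 124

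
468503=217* 2159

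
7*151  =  1057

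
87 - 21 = 66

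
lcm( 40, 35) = 280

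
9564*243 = 2324052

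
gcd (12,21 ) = 3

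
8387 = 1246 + 7141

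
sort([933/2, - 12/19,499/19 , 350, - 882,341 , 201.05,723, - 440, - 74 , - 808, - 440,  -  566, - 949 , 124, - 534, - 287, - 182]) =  [- 949, - 882,- 808, - 566, - 534, - 440, - 440, - 287,- 182, - 74,- 12/19,499/19,124, 201.05,341, 350, 933/2,723]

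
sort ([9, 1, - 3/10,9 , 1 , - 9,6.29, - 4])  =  [ - 9, - 4,-3/10,1,1,6.29, 9,9] 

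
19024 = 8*2378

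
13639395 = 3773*3615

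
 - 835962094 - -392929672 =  - 443032422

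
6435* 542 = 3487770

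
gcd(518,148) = 74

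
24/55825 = 24/55825= 0.00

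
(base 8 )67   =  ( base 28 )1R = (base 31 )1O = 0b110111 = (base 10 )55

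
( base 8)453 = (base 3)102002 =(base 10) 299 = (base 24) cb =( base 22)dd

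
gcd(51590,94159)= 1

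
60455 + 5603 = 66058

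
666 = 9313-8647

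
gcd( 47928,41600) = 8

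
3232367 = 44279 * 73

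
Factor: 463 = 463^1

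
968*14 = 13552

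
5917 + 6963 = 12880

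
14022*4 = 56088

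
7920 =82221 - 74301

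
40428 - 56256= - 15828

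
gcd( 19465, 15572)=3893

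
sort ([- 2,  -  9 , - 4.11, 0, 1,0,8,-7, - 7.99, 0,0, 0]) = [ - 9, - 7.99,- 7, - 4.11, - 2 , 0,0,0, 0 , 0,1 , 8]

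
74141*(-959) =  - 71101219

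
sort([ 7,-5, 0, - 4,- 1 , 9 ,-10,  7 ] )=[-10 ,-5, - 4, - 1,0 , 7,7,9 ] 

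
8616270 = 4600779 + 4015491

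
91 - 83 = 8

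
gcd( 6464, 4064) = 32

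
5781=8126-2345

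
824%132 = 32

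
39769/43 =924 + 37/43 = 924.86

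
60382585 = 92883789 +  - 32501204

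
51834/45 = 17278/15= 1151.87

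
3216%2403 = 813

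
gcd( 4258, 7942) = 2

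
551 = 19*29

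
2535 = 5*507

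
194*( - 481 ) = - 93314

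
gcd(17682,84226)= 2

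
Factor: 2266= 2^1*11^1*103^1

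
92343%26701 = 12240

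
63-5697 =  - 5634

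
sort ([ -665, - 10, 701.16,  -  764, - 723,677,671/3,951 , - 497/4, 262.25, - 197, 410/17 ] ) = [ - 764, - 723, - 665 , - 197 , -497/4, - 10  ,  410/17,671/3 , 262.25,677, 701.16,951 ] 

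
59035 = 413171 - 354136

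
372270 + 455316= 827586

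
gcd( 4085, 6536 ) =817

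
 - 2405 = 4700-7105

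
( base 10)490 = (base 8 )752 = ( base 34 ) ee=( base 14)270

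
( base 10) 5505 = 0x1581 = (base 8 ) 12601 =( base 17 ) 120e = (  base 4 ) 1112001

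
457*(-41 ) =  - 18737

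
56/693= 8/99 = 0.08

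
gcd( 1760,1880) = 40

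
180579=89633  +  90946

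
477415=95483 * 5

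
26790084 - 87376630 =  - 60586546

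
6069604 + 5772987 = 11842591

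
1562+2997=4559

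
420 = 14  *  30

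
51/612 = 1/12 = 0.08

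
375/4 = 93+3/4= 93.75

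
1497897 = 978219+519678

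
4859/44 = 4859/44 = 110.43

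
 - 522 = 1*( - 522 )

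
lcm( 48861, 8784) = 781776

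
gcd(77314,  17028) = 86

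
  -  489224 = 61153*( - 8) 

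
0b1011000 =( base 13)6a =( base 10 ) 88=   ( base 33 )2M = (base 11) 80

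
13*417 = 5421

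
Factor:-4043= - 13^1*311^1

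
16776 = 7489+9287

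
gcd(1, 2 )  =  1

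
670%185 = 115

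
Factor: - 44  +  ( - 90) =-2^1 * 67^1 = -134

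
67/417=67/417 = 0.16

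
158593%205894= 158593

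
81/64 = 1  +  17/64 = 1.27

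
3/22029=1/7343  =  0.00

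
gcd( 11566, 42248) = 2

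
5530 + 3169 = 8699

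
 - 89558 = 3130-92688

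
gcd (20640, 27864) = 1032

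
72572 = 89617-17045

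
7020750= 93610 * 75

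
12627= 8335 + 4292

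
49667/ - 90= - 552 + 13/90=- 551.86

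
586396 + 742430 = 1328826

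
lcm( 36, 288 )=288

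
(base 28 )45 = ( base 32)3l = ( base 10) 117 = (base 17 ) 6f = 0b1110101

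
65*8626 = 560690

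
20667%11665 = 9002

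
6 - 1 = 5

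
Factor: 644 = 2^2*7^1*23^1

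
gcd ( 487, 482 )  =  1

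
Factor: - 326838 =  - 2^1*3^1*19^1 * 47^1*61^1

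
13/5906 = 13/5906 = 0.00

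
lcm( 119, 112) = 1904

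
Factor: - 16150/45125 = -2^1*5^( - 1)*17^1*19^( -1)  =  - 34/95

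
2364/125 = 18 + 114/125 = 18.91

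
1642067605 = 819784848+822282757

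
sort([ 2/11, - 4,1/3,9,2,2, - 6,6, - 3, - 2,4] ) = [ - 6, - 4, - 3,-2,  2/11,  1/3, 2,2,4, 6,9] 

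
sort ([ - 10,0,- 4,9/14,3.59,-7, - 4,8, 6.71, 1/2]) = [- 10,-7, - 4, -4,0,1/2,9/14,3.59, 6.71,8 ] 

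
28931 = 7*4133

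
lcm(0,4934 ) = 0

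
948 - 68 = 880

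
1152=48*24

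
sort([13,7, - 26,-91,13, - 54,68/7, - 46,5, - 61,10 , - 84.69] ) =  [ - 91, - 84.69, -61, - 54 , - 46,-26, 5,7,68/7,10,13,13 ]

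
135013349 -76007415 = 59005934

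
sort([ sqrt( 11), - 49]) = [ - 49,sqrt( 11)] 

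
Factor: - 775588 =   -  2^2*11^1*17627^1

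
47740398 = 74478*641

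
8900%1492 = 1440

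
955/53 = 18 + 1/53 =18.02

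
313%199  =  114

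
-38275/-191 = 38275/191 =200.39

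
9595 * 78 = 748410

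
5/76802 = 5/76802=0.00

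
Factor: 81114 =2^1*3^1*11^1*1229^1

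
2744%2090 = 654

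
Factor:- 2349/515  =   - 3^4 * 5^(- 1)*29^1*103^(-1)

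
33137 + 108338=141475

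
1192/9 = 1192/9  =  132.44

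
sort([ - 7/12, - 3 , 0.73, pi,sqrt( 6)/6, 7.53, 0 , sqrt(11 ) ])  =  [ - 3, - 7/12, 0, sqrt( 6)/6,  0.73, pi, sqrt (11), 7.53 ]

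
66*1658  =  109428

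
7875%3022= 1831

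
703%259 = 185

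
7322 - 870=6452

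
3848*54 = 207792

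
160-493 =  - 333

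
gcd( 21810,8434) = 2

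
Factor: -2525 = -5^2*101^1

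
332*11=3652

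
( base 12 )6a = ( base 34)2e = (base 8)122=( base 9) 101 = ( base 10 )82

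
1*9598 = 9598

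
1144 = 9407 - 8263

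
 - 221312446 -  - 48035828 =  - 173276618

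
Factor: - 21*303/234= - 2^( - 1 )*7^1*13^( - 1)* 101^1 = -707/26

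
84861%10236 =2973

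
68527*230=15761210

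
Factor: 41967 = 3^2*4663^1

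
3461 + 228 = 3689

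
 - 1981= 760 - 2741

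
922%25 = 22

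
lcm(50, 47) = 2350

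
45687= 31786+13901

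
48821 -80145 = - 31324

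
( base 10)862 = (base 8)1536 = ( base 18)2BG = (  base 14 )458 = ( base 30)sm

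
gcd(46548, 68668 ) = 4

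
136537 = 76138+60399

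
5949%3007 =2942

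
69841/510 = 136 +481/510  =  136.94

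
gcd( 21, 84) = 21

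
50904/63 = 808 =808.00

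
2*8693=17386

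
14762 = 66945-52183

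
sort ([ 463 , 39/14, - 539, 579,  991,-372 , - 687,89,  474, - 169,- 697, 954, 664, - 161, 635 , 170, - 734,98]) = [ - 734 , - 697, - 687 , - 539,  -  372, - 169 ,  -  161, 39/14,89,98, 170, 463,474  ,  579, 635,664,954 , 991]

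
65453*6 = 392718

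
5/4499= 5/4499  =  0.00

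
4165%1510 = 1145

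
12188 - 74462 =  - 62274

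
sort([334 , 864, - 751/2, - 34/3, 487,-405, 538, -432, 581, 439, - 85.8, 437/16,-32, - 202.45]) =[ - 432, - 405, - 751/2, - 202.45, - 85.8, - 32,  -  34/3, 437/16 , 334, 439, 487 , 538, 581, 864] 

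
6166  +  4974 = 11140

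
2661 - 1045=1616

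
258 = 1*258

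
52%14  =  10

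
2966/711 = 4 + 122/711 = 4.17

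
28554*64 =1827456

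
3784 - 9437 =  - 5653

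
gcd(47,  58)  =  1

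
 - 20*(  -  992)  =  19840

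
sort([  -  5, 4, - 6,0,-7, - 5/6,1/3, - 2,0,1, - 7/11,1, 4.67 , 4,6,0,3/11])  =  [ - 7, - 6, - 5, - 2, - 5/6, - 7/11,0,  0,0, 3/11, 1/3, 1,  1, 4,4,4.67, 6 ] 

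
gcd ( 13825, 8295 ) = 2765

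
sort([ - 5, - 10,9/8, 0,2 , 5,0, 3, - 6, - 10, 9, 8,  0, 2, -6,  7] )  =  [-10, - 10, - 6, - 6, - 5,0,0,0, 9/8,  2,2,3, 5,7,8,9]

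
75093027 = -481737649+556830676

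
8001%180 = 81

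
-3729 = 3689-7418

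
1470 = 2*735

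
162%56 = 50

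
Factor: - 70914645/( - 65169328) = 2^ ( - 4)*3^2*5^1*7^( - 1) * 199^1 * 7919^1 * 581869^(-1 ) 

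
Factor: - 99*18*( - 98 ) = 2^2*3^4*7^2*11^1=174636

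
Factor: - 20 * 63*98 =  - 123480  =  -2^3*3^2*5^1 * 7^3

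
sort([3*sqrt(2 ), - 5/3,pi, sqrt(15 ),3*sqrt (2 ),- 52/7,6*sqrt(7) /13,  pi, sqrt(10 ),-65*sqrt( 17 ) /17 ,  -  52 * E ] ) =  [ - 52*E, -65*sqrt(17 ) /17, - 52/7, - 5/3, 6*sqrt( 7)/13,pi, pi, sqrt(10 ), sqrt( 15 ),  3*sqrt(2 ), 3*sqrt(2 ) ]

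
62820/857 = 73 + 259/857 = 73.30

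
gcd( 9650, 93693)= 1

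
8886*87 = 773082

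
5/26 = 5/26 = 0.19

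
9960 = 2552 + 7408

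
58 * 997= 57826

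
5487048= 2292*2394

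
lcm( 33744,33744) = 33744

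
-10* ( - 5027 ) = 50270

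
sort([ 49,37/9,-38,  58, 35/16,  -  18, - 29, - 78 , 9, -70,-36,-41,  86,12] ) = [-78, - 70,- 41,-38, - 36, - 29,-18,35/16 , 37/9, 9,12, 49, 58,86]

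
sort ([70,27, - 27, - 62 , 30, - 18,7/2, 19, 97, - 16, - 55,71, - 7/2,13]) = [ - 62, - 55, - 27, - 18, - 16, - 7/2, 7/2, 13, 19, 27 , 30, 70,71,97 ] 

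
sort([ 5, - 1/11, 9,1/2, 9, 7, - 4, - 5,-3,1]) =[ - 5, - 4, - 3,-1/11, 1/2, 1, 5,  7, 9, 9]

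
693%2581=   693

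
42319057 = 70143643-27824586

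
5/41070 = 1/8214 =0.00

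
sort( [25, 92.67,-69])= [-69 , 25,  92.67 ]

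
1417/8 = 177 + 1/8=177.12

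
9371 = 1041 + 8330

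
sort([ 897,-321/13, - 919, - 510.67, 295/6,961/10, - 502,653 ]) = [ - 919, - 510.67, - 502, - 321/13,  295/6,961/10, 653,897]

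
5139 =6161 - 1022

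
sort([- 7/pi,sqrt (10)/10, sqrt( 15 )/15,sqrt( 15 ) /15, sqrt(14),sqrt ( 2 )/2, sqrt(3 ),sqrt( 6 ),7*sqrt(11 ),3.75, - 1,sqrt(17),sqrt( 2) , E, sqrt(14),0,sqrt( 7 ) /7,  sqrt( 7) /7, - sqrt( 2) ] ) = [ - 7/pi, - sqrt(2 ), - 1,0, sqrt(15 )/15,sqrt( 15)/15,sqrt(10)/10,sqrt(7 )/7, sqrt(7 )/7, sqrt(2)/2,sqrt(2 ),sqrt(3),sqrt( 6 )  ,  E,sqrt ( 14 ), sqrt(14 ) , 3.75,  sqrt ( 17 ),7*sqrt( 11 ) ]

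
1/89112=1/89112 = 0.00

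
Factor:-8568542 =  -2^1*199^1* 21529^1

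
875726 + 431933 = 1307659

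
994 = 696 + 298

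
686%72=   38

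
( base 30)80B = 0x1C2B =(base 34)683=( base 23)DEC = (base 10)7211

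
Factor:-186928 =-2^4*7^1*1669^1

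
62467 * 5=312335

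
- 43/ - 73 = 43/73 = 0.59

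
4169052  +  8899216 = 13068268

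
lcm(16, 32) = 32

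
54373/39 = 1394 +7/39 = 1394.18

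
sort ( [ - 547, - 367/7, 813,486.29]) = [-547,  -  367/7, 486.29, 813]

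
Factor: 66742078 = 2^1*13^1*607^1*4229^1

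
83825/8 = 83825/8 =10478.12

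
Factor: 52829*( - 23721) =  - 3^1*7^1*7547^1* 7907^1 = - 1253156709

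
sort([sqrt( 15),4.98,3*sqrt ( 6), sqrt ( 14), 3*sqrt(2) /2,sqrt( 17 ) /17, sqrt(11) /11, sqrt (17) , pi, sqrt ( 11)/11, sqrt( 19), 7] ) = [ sqrt(17)/17, sqrt( 11 )/11,sqrt ( 11 )/11,3 * sqrt(2 )/2,pi,  sqrt(14 ),sqrt(15), sqrt(17) , sqrt(19 ),4.98 , 7,  3 * sqrt ( 6 )] 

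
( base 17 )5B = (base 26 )3i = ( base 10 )96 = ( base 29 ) 39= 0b1100000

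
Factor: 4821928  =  2^3*41^1*61^1 * 241^1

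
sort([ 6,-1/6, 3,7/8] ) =[ - 1/6,7/8, 3, 6]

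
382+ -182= 200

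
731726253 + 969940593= 1701666846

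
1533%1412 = 121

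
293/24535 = 293/24535=0.01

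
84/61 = 84/61 = 1.38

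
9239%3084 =3071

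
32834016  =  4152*7908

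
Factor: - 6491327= - 1093^1*5939^1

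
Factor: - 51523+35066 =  - 16457 =- 7^1*2351^1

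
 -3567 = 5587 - 9154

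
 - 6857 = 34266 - 41123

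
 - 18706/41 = -18706/41 = -456.24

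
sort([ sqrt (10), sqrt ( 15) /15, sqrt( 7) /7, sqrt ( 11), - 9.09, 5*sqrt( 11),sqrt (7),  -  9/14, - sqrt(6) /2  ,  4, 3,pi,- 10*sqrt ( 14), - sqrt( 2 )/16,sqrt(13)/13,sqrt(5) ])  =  [  -  10*sqrt (14), - 9.09,  -  sqrt(6 )/2, - 9/14,  -  sqrt(2) /16,  sqrt( 15) /15 , sqrt ( 13) /13, sqrt( 7 )/7, sqrt(5), sqrt( 7 ), 3,pi, sqrt( 10), sqrt( 11), 4 , 5 * sqrt(  11) ]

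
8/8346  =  4/4173 =0.00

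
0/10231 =0 = 0.00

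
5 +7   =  12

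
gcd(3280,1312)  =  656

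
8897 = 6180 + 2717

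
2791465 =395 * 7067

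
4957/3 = 1652+1/3 = 1652.33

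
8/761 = 8/761 = 0.01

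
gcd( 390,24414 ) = 78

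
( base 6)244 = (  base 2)1100100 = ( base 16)64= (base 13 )79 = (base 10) 100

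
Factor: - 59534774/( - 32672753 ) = 2^1 * 13^1*263^ ( - 1 ) * 751^1*3049^1 * 124231^( -1 ) 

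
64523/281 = 229 + 174/281 = 229.62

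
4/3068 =1/767 =0.00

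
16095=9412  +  6683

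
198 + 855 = 1053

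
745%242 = 19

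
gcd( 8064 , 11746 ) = 14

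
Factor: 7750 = 2^1 * 5^3*31^1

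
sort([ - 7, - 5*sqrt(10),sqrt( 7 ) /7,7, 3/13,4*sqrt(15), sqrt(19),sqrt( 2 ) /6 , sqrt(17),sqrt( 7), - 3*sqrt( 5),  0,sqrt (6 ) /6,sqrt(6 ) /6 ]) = [ - 5*sqrt(10),-7, - 3*sqrt(5 ),0,3/13,sqrt (2)/6, sqrt ( 7) /7, sqrt(6) /6,sqrt(6 )/6,sqrt(7),sqrt(17 ),sqrt(19) , 7,4*sqrt(15)] 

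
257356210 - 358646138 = -101289928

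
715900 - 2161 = 713739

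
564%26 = 18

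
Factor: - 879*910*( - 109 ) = 2^1*3^1* 5^1*7^1*13^1*109^1*293^1 = 87188010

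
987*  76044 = 75055428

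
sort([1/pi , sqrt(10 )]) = [1/pi, sqrt( 10) ]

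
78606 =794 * 99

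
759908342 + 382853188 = 1142761530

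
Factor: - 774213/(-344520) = 2^( - 3 ) * 3^( - 2)*5^( - 1)*809^1 = 809/360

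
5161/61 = 84 + 37/61 = 84.61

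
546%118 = 74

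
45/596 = 45/596 = 0.08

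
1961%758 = 445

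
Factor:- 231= -3^1*7^1*11^1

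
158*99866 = 15778828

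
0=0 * 918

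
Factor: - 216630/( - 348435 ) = 166/267  =  2^1*3^( - 1) * 83^1 * 89^( - 1)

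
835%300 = 235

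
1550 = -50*( - 31)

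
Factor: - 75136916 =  - 2^2*1831^1*  10259^1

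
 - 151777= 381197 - 532974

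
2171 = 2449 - 278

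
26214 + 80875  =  107089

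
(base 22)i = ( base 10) 18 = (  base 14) 14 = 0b10010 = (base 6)30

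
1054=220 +834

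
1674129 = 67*24987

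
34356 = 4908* 7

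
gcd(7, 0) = 7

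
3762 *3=11286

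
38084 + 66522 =104606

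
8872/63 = 140 + 52/63 = 140.83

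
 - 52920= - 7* 7560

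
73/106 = 73/106 = 0.69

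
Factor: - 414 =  - 2^1*3^2*23^1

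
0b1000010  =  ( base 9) 73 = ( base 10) 66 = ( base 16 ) 42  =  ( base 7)123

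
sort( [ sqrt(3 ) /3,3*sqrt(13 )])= [ sqrt(3 ) /3,3*sqrt (13)]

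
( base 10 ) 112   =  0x70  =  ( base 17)6A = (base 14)80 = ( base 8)160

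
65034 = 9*7226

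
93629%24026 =21551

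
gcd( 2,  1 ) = 1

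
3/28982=3/28982 = 0.00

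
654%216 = 6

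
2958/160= 18 + 39/80 = 18.49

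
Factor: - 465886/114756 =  - 2^( - 1)*3^( - 1)*131^(  -  1) * 3191^1 = - 3191/786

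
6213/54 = 115+1/18 = 115.06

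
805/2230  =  161/446  =  0.36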